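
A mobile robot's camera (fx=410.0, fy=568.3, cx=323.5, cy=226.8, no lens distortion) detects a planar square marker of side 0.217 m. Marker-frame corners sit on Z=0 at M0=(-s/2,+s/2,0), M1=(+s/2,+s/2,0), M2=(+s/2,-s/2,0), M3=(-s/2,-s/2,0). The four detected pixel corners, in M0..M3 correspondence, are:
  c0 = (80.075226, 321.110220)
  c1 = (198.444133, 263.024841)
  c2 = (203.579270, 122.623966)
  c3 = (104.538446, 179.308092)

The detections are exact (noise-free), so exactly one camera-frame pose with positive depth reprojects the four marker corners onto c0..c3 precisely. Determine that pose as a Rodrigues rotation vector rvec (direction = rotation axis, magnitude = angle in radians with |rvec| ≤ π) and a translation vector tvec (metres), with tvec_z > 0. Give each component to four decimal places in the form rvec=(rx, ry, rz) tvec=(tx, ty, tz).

rvec=(-0.6078, 0.3085, -0.2497) tvec=(-0.2988, -0.0132, 0.6885)

Intrinsics K: fx=410.0, fy=568.3, cx=323.5, cy=226.8
Marker side s = 0.217 m; corners in marker frame (Z=0):
  M0 = (-0.1085, +0.1085, 0)
  M1 = (+0.1085, +0.1085, 0)
  M2 = (+0.1085, -0.1085, 0)
  M3 = (-0.1085, -0.1085, 0)
Detected image corners:
  c0 = (80.075226, 321.110220) px
  c1 = (198.444133, 263.024841) px
  c2 = (203.579270, 122.623966) px
  c3 = (104.538446, 179.308092) px
Planar DLT: solve 8×8 A·h = b for H (H[2,2]=1):
  H  [+452.15396 -195.91371 +145.55574]
  H  [-331.55534 +459.66234 +215.87494]
  H  [-0.30432 -0.86080 +1.00000]
B = K⁻¹H; ‖b₁‖=1.452403, ‖b₂‖=1.452403; λ = 2/(‖b₁‖+‖b₂‖) = 0.688514, sign → tz>0 ⇒ λ=+0.688514
r₁ = λ·B[:,0] = (+0.92462,-0.31807,-0.20953); r₂ = λ·B[:,1] = (+0.13863,+0.79342,-0.59267)
r₃ = r₁×r₂ = (+0.35475,+0.51895,+0.77771); SVD([r₁ r₂ r₃]) → R = UVᵀ:
  R  [+0.92462 +0.13863 +0.35475]
  R  [-0.31807 +0.79342 +0.51895]
  R  [-0.20953 -0.59267 +0.77771]
t = (-0.29882, -0.01324, +0.68851) m
tr R = 2.495760; θ = arccos((tr R − 1)/2) = 0.725934 rad = 41.593°
axis k = ((R−Rᵀ)₃₂, (R−Rᵀ)₁₃, (R−Rᵀ)₂₁) / (2 sinθ) = (-0.837276, +0.425016, -0.343991)
rvec = θ·k = (-0.607807, +0.308533, -0.249715)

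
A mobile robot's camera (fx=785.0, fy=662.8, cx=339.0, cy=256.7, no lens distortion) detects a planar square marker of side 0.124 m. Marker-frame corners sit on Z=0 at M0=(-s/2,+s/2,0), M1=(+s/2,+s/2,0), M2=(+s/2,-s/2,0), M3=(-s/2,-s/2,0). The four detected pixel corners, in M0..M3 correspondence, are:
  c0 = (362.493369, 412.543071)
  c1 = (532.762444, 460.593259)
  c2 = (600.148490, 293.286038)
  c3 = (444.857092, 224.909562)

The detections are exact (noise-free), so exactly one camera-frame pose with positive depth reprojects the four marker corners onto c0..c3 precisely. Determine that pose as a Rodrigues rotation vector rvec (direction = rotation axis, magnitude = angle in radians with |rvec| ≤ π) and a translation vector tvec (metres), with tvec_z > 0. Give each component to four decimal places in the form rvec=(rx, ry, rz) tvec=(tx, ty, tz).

rvec=(-0.0322, -0.4805, 0.3893) tvec=(0.0847, 0.0605, 0.4382)

Intrinsics K: fx=785.0, fy=662.8, cx=339.0, cy=256.7
Marker side s = 0.124 m; corners in marker frame (Z=0):
  M0 = (-0.0620, +0.0620, 0)
  M1 = (+0.0620, +0.0620, 0)
  M2 = (+0.0620, -0.0620, 0)
  M3 = (-0.0620, -0.0620, 0)
Detected image corners:
  c0 = (362.493369, 412.543071) px
  c1 = (532.762444, 460.593259) px
  c2 = (600.148490, 293.286038) px
  c3 = (444.857092, 224.909562) px
Planar DLT: solve 8×8 A·h = b for H (H[2,2]=1):
  H  [+1803.59469 -733.71149 +490.82213]
  H  [+823.58444 +1330.20058 +348.14678]
  H  [+1.01405 -0.27559 +1.00000]
B = K⁻¹H; ‖b₁‖=2.282293, ‖b₂‖=2.282293; λ = 2/(‖b₁‖+‖b₂‖) = 0.438156, sign → tz>0 ⇒ λ=+0.438156
r₁ = λ·B[:,0] = (+0.81482,+0.37236,+0.44431); r₂ = λ·B[:,1] = (-0.35738,+0.92612,-0.12075)
r₃ = r₁×r₂ = (-0.45645,-0.06040,+0.88770); SVD([r₁ r₂ r₃]) → R = UVᵀ:
  R  [+0.81482 -0.35738 -0.45645]
  R  [+0.37236 +0.92612 -0.06040]
  R  [+0.44431 -0.12075 +0.88770]
t = (+0.08474, +0.06045, +0.43816) m
tr R = 2.628634; θ = arccos((tr R − 1)/2) = 0.619244 rad = 35.480°
axis k = ((R−Rᵀ)₃₂, (R−Rᵀ)₁₃, (R−Rᵀ)₂₁) / (2 sinθ) = (-0.051989, -0.775959, +0.628637)
rvec = θ·k = (-0.032194, -0.480509, +0.389280)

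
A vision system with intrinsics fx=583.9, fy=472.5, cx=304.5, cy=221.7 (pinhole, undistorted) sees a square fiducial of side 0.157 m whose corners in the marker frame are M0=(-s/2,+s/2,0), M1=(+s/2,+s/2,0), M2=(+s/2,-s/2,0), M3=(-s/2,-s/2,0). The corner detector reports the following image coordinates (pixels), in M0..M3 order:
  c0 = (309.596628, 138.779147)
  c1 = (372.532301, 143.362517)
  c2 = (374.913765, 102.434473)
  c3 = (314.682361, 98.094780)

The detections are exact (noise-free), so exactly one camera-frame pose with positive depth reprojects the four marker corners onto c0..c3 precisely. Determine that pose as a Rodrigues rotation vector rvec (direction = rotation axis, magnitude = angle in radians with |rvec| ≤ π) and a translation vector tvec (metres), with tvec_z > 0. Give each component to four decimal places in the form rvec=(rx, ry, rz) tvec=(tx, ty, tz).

rvec=(-0.4290, -0.0088, 0.0926) tvec=(0.0977, -0.3187, 1.4840)

Intrinsics K: fx=583.9, fy=472.5, cx=304.5, cy=221.7
Marker side s = 0.157 m; corners in marker frame (Z=0):
  M0 = (-0.0785, +0.0785, 0)
  M1 = (+0.0785, +0.0785, 0)
  M2 = (+0.0785, -0.0785, 0)
  M3 = (-0.0785, -0.0785, 0)
Detected image corners:
  c0 = (309.596628, 138.779147) px
  c1 = (372.532301, 143.362517) px
  c2 = (374.913765, 102.434473) px
  c3 = (314.682361, 98.094780) px
Planar DLT: solve 8×8 A·h = b for H (H[2,2]=1):
  H  [+389.52271 -119.85622 +342.95442]
  H  [+27.50667 +226.10728 +120.21774]
  H  [-0.00741 -0.28014 +1.00000]
B = K⁻¹H; ‖b₁‖=0.673838, ‖b₂‖=0.673838; λ = 2/(‖b₁‖+‖b₂‖) = 1.484036, sign → tz>0 ⇒ λ=+1.484036
r₁ = λ·B[:,0] = (+0.99574,+0.09155,-0.01099); r₂ = λ·B[:,1] = (-0.08782,+0.90523,-0.41574)
r₃ = r₁×r₂ = (-0.02811,+0.41494,+0.90941); SVD([r₁ r₂ r₃]) → R = UVᵀ:
  R  [+0.99574 -0.08782 -0.02811]
  R  [+0.09155 +0.90523 +0.41494]
  R  [-0.01099 -0.41574 +0.90941]
t = (+0.09774, -0.31874, +1.48404) m
tr R = 2.810386; θ = arccos((tr R − 1)/2) = 0.438962 rad = 25.151°
axis k = ((R−Rᵀ)₃₂, (R−Rᵀ)₁₃, (R−Rᵀ)₂₁) / (2 sinθ) = (-0.977274, -0.020143, +0.211021)
rvec = θ·k = (-0.428986, -0.008842, +0.092630)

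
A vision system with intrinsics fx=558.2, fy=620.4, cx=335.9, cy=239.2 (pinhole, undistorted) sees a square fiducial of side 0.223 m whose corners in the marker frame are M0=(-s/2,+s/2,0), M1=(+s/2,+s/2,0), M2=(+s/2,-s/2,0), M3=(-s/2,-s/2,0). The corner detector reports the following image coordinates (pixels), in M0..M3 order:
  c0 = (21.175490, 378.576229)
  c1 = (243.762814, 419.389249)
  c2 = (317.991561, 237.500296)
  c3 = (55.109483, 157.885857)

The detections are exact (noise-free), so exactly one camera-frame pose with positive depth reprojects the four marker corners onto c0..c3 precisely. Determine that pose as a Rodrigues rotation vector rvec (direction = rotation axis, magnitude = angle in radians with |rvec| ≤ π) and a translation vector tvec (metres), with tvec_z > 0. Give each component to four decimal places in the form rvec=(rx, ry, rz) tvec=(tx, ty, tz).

Intrinsics K: fx=558.2, fy=620.4, cx=335.9, cy=239.2
Marker side s = 0.223 m; corners in marker frame (Z=0):
  M0 = (-0.1115, +0.1115, 0)
  M1 = (+0.1115, +0.1115, 0)
  M2 = (+0.1115, -0.1115, 0)
  M3 = (-0.1115, -0.1115, 0)
Detected image corners:
  c0 = (21.175490, 378.576229) px
  c1 = (243.762814, 419.389249) px
  c2 = (317.991561, 237.500296) px
  c3 = (55.109483, 157.885857) px
Planar DLT: solve 8×8 A·h = b for H (H[2,2]=1):
  H  [+1175.61349 -108.45608 +165.00284]
  H  [+440.98526 +1158.88408 +310.21545]
  H  [+0.60163 +0.87845 +1.00000]
B = K⁻¹H; ‖b₁‖=1.906028, ‖b₂‖=1.906028; λ = 2/(‖b₁‖+‖b₂‖) = 0.524651, sign → tz>0 ⇒ λ=+0.524651
r₁ = λ·B[:,0] = (+0.91501,+0.25123,+0.31565); r₂ = λ·B[:,1] = (-0.37928,+0.80233,+0.46088)
r₃ = r₁×r₂ = (-0.13747,-0.54143,+0.82943); SVD([r₁ r₂ r₃]) → R = UVᵀ:
  R  [+0.91501 -0.37928 -0.13747]
  R  [+0.25123 +0.80233 -0.54143]
  R  [+0.31565 +0.46088 +0.82943]
t = (-0.16063, +0.06006, +0.52465) m
tr R = 2.546778; θ = arccos((tr R − 1)/2) = 0.686627 rad = 39.341°
axis k = ((R−Rᵀ)₃₂, (R−Rᵀ)₁₃, (R−Rᵀ)₂₁) / (2 sinθ) = (+0.790553, -0.357386, +0.497295)
rvec = θ·k = (+0.542814, -0.245390, +0.341456)

rvec=(0.5428, -0.2454, 0.3415) tvec=(-0.1606, 0.0601, 0.5247)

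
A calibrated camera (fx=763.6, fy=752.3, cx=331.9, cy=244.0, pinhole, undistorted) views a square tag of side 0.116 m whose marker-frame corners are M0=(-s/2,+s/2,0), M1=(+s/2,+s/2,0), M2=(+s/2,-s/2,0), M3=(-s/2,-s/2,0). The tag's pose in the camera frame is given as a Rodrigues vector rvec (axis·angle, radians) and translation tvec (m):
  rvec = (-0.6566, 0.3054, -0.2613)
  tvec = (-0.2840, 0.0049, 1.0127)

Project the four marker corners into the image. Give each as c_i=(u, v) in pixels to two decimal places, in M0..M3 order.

c0=(77.17, 296.08) c1=(155.96, 267.30) c2=(156.36, 201.56) c3=(83.00, 229.76)

Intrinsics K: fx=763.6, fy=752.3, cx=331.9, cy=244.0
Marker side s = 0.116 m; corners in marker frame (Z=0):
  M0 = (-0.0580, +0.0580, 0)
  M1 = (+0.0580, +0.0580, 0)
  M2 = (+0.0580, -0.0580, 0)
  M3 = (-0.0580, -0.0580, 0)
rvec = (-0.6566, 0.3054, -0.2613), |rvec| = θ = 0.76985 rad = 44.109°
Rodrigues: sinθ=0.69603, 1−cosθ=0.28199; R = I + sinθ·[k]× + (1−cosθ)·[k]×²:
    [+0.92314 +0.14084 +0.35775]
    [-0.33165 +0.76239 +0.55567]
    [-0.19448 -0.63161 +0.75050]
t = (-0.2840, 0.0049, 1.0127) m
M0: Pc = R·M0+t = (-0.32937, +0.06835, +0.98735); u = 763.6·(-0.32937)/0.98735 + 331.9 = 77.1672, v = 752.3·(+0.06835)/0.98735 + 244.0 = 296.0820
M1: Pc = R·M1+t = (-0.22229, +0.02988, +0.96479); u = 763.6·(-0.22229)/0.96479 + 331.9 = 155.9645, v = 752.3·(+0.02988)/0.96479 + 244.0 = 267.3014
M2: Pc = R·M2+t = (-0.23863, -0.05855, +1.03805); u = 763.6·(-0.23863)/1.03805 + 331.9 = 156.3645, v = 752.3·(-0.05855)/1.03805 + 244.0 = 201.5643
M3: Pc = R·M3+t = (-0.34571, -0.02008, +1.06061); u = 763.6·(-0.34571)/1.06061 + 331.9 = 83.0020, v = 752.3·(-0.02008)/1.06061 + 244.0 = 229.7551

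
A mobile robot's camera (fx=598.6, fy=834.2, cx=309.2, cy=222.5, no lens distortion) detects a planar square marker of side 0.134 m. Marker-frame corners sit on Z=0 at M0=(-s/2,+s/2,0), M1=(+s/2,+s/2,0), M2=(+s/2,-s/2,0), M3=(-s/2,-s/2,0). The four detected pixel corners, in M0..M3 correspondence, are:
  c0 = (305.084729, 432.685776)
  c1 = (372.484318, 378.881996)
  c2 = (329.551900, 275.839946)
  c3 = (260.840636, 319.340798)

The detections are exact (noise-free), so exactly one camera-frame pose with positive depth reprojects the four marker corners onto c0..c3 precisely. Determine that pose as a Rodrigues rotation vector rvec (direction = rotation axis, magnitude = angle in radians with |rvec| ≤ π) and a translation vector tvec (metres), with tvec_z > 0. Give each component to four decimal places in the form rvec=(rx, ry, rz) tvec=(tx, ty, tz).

Intrinsics K: fx=598.6, fy=834.2, cx=309.2, cy=222.5
Marker side s = 0.134 m; corners in marker frame (Z=0):
  M0 = (-0.0670, +0.0670, 0)
  M1 = (+0.0670, +0.0670, 0)
  M2 = (+0.0670, -0.0670, 0)
  M3 = (-0.0670, -0.0670, 0)
Detected image corners:
  c0 = (305.084729, 432.685776) px
  c1 = (372.484318, 378.881996) px
  c2 = (329.551900, 275.839946) px
  c3 = (260.840636, 319.340798) px
Planar DLT: solve 8×8 A·h = b for H (H[2,2]=1):
  H  [+698.77007 +248.46860 +318.00983]
  H  [-150.75399 +720.85779 +349.82996]
  H  [+0.60196 -0.24171 +1.00000]
B = K⁻¹H; ‖b₁‖=1.101023, ‖b₂‖=1.101023; λ = 2/(‖b₁‖+‖b₂‖) = 0.908246, sign → tz>0 ⇒ λ=+0.908246
r₁ = λ·B[:,0] = (+0.77783,-0.30996,+0.54673); r₂ = λ·B[:,1] = (+0.49039,+0.84340,-0.21953)
r₃ = r₁×r₂ = (-0.39306,+0.43887,+0.80802); SVD([r₁ r₂ r₃]) → R = UVᵀ:
  R  [+0.77783 +0.49039 -0.39306]
  R  [-0.30996 +0.84340 +0.43887]
  R  [+0.54673 -0.21953 +0.80802]
t = (+0.01337, +0.13863, +0.90825) m
tr R = 2.429247; θ = arccos((tr R − 1)/2) = 0.774711 rad = 44.388°
axis k = ((R−Rᵀ)₃₂, (R−Rᵀ)₁₃, (R−Rᵀ)₂₁) / (2 sinθ) = (-0.470616, -0.671746, -0.572082)
rvec = θ·k = (-0.364591, -0.520409, -0.443198)

rvec=(-0.3646, -0.5204, -0.4432) tvec=(0.0134, 0.1386, 0.9082)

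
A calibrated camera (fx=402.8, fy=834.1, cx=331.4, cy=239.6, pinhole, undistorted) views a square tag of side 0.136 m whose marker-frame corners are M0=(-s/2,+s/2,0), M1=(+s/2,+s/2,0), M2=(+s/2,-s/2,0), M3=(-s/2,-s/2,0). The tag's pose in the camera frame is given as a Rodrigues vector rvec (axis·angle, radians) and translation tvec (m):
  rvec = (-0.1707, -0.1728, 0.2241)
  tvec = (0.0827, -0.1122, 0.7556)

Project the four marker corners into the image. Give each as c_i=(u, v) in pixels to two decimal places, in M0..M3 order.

Intrinsics K: fx=402.8, fy=834.1, cx=331.4, cy=239.6
Marker side s = 0.136 m; corners in marker frame (Z=0):
  M0 = (-0.0680, +0.0680, 0)
  M1 = (+0.0680, +0.0680, 0)
  M2 = (+0.0680, -0.0680, 0)
  M3 = (-0.0680, -0.0680, 0)
rvec = (-0.1707, -0.1728, 0.2241), |rvec| = θ = 0.33048 rad = 18.935°
Rodrigues: sinθ=0.32450, 1−cosθ=0.05411; R = I + sinθ·[k]× + (1−cosθ)·[k]×²:
    [+0.96032 -0.20543 -0.18863]
    [+0.23466 +0.96068 +0.14842]
    [+0.15072 -0.18680 +0.97077]
t = (0.0827, -0.1122, 0.7556) m
M0: Pc = R·M0+t = (+0.00343, -0.06283, +0.73265); u = 402.8·(+0.00343)/0.73265 + 331.4 = 333.2852, v = 834.1·(-0.06283)/0.73265 + 239.6 = 168.0693
M1: Pc = R·M1+t = (+0.13403, -0.03092, +0.75315); u = 402.8·(+0.13403)/0.75315 + 331.4 = 403.0838, v = 834.1·(-0.03092)/0.75315 + 239.6 = 205.3598
M2: Pc = R·M2+t = (+0.16197, -0.16157, +0.77855); u = 402.8·(+0.16197)/0.77855 + 331.4 = 415.1992, v = 834.1·(-0.16157)/0.77855 + 239.6 = 66.5026
M3: Pc = R·M3+t = (+0.03137, -0.19348, +0.75805); u = 402.8·(+0.03137)/0.75805 + 331.4 = 348.0673, v = 834.1·(-0.19348)/0.75805 + 239.6 = 26.7071

c0=(333.29, 168.07) c1=(403.08, 205.36) c2=(415.20, 66.50) c3=(348.07, 26.71)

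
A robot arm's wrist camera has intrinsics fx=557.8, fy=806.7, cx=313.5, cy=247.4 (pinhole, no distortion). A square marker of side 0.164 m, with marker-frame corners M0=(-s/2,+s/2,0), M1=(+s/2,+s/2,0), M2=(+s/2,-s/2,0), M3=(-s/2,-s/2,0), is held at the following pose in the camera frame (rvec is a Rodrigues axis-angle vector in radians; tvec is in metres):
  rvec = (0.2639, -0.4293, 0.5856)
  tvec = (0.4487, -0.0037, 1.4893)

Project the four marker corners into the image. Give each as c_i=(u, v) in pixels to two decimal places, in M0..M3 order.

Intrinsics K: fx=557.8, fy=806.7, cx=313.5, cy=247.4
Marker side s = 0.164 m; corners in marker frame (Z=0):
  M0 = (-0.0820, +0.0820, 0)
  M1 = (+0.0820, +0.0820, 0)
  M2 = (+0.0820, -0.0820, 0)
  M3 = (-0.0820, -0.0820, 0)
rvec = (0.2639, -0.4293, 0.5856), |rvec| = θ = 0.77257 rad = 44.265°
Rodrigues: sinθ=0.69798, 1−cosθ=0.28388; R = I + sinθ·[k]× + (1−cosθ)·[k]×²:
    [+0.74924 -0.58294 -0.31435]
    [+0.47518 +0.80377 -0.35799]
    [+0.46135 +0.11885 +0.87922]
t = (0.4487, -0.0037, 1.4893) m
M0: Pc = R·M0+t = (+0.33946, +0.02325, +1.46121); u = 557.8·(+0.33946)/1.46121 + 313.5 = 443.0848, v = 806.7·(+0.02325)/1.46121 + 247.4 = 260.2330
M1: Pc = R·M1+t = (+0.46234, +0.10117, +1.53688); u = 557.8·(+0.46234)/1.53688 + 313.5 = 481.3022, v = 806.7·(+0.10117)/1.53688 + 247.4 = 300.5057
M2: Pc = R·M2+t = (+0.55794, -0.03065, +1.51739); u = 557.8·(+0.55794)/1.51739 + 313.5 = 518.6018, v = 806.7·(-0.03065)/1.51739 + 247.4 = 231.1079
M3: Pc = R·M3+t = (+0.43506, -0.10857, +1.44172); u = 557.8·(+0.43506)/1.44172 + 313.5 = 481.8253, v = 806.7·(-0.10857)/1.44172 + 247.4 = 186.6488

c0=(443.08, 260.23) c1=(481.30, 300.51) c2=(518.60, 231.11) c3=(481.83, 186.65)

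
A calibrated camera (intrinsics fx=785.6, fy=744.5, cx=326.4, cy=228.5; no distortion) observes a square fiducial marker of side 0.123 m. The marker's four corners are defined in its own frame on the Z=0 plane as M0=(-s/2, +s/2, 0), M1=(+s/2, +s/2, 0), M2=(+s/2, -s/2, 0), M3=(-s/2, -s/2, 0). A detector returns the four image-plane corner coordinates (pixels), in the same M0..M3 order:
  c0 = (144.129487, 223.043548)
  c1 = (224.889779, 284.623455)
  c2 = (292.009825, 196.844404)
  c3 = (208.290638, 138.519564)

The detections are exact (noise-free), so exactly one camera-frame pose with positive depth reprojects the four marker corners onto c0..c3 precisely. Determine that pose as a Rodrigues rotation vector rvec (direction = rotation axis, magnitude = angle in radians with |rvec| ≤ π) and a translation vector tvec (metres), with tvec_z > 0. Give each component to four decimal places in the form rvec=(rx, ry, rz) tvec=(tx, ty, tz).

Intrinsics K: fx=785.6, fy=744.5, cx=326.4, cy=228.5
Marker side s = 0.123 m; corners in marker frame (Z=0):
  M0 = (-0.0615, +0.0615, 0)
  M1 = (+0.0615, +0.0615, 0)
  M2 = (+0.0615, -0.0615, 0)
  M3 = (-0.0615, -0.0615, 0)
Detected image corners:
  c0 = (144.129487, 223.043548) px
  c1 = (224.889779, 284.623455) px
  c2 = (292.009825, 196.844404) px
  c3 = (208.290638, 138.519564) px
Planar DLT: solve 8×8 A·h = b for H (H[2,2]=1):
  H  [+597.23174 -526.80706 +216.43814]
  H  [+418.23894 +706.56510 +210.23302]
  H  [-0.32836 +0.03043 +1.00000]
B = K⁻¹H; ‖b₁‖=1.162225, ‖b₂‖=1.162225; λ = 2/(‖b₁‖+‖b₂‖) = 0.860418, sign → tz>0 ⇒ λ=+0.860418
r₁ = λ·B[:,0] = (+0.77149,+0.57007,-0.28252); r₂ = λ·B[:,1] = (-0.58786,+0.80854,+0.02618)
r₃ = r₁×r₂ = (+0.24336,+0.14588,+0.95890); SVD([r₁ r₂ r₃]) → R = UVᵀ:
  R  [+0.77149 -0.58786 +0.24336]
  R  [+0.57007 +0.80854 +0.14588]
  R  [-0.28252 +0.02618 +0.95890]
t = (-0.12043, -0.02111, +0.86042) m
tr R = 2.538937; θ = arccos((tr R − 1)/2) = 0.692788 rad = 39.694°
axis k = ((R−Rᵀ)₃₂, (R−Rᵀ)₁₃, (R−Rᵀ)₂₁) / (2 sinθ) = (-0.093708, +0.411690, +0.906493)
rvec = θ·k = (-0.064920, +0.285214, +0.628008)

rvec=(-0.0649, 0.2852, 0.6280) tvec=(-0.1204, -0.0211, 0.8604)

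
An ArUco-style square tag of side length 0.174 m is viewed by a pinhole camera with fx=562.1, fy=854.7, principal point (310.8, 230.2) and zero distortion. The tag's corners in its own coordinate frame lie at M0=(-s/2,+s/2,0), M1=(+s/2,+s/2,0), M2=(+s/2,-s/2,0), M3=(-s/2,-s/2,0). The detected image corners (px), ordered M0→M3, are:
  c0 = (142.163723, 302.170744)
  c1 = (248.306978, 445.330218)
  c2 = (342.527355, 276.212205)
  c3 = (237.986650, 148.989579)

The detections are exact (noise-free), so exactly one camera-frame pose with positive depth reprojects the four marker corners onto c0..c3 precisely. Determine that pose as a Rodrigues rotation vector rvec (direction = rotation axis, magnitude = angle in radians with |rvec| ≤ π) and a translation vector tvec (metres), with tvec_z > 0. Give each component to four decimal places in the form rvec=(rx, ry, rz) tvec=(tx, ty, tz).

rvec=(-0.2987, 0.1060, 0.6918) tvec=(-0.0834, 0.0476, 0.6901)

Intrinsics K: fx=562.1, fy=854.7, cx=310.8, cy=230.2
Marker side s = 0.174 m; corners in marker frame (Z=0):
  M0 = (-0.0870, +0.0870, 0)
  M1 = (+0.0870, +0.0870, 0)
  M2 = (+0.0870, -0.0870, 0)
  M3 = (-0.0870, -0.0870, 0)
Detected image corners:
  c0 = (142.163723, 302.170744) px
  c1 = (248.306978, 445.330218) px
  c2 = (342.527355, 276.212205) px
  c3 = (237.986650, 148.989579) px
Planar DLT: solve 8×8 A·h = b for H (H[2,2]=1):
  H  [+536.87535 -629.13785 +242.86695]
  H  [+692.98744 +824.87386 +289.12392]
  H  [-0.28178 -0.34161 +1.00000]
B = K⁻¹H; ‖b₁‖=1.449063, ‖b₂‖=1.449063; λ = 2/(‖b₁‖+‖b₂‖) = 0.690101, sign → tz>0 ⇒ λ=+0.690101
r₁ = λ·B[:,0] = (+0.76665,+0.61191,-0.19446); r₂ = λ·B[:,1] = (-0.64206,+0.72951,-0.23574)
r₃ = r₁×r₂ = (-0.00239,+0.30559,+0.95216); SVD([r₁ r₂ r₃]) → R = UVᵀ:
  R  [+0.76665 -0.64206 -0.00239]
  R  [+0.61191 +0.72951 +0.30559]
  R  [-0.19446 -0.23574 +0.95216]
t = (-0.08340, +0.04758, +0.69010) m
tr R = 2.448328; θ = arccos((tr R − 1)/2) = 0.760975 rad = 43.601°
axis k = ((R−Rᵀ)₃₂, (R−Rᵀ)₁₃, (R−Rᵀ)₂₁) / (2 sinθ) = (-0.392479, +0.139253, +0.909158)
rvec = θ·k = (-0.298667, +0.105968, +0.691847)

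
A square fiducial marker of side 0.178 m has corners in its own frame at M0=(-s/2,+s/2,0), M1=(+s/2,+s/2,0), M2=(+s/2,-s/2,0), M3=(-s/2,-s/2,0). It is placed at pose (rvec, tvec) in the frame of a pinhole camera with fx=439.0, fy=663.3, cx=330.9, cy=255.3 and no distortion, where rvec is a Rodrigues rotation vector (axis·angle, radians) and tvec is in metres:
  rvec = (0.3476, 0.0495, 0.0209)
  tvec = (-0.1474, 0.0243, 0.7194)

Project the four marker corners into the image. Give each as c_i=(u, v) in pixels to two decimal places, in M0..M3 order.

c0=(192.67, 348.03) c1=(295.82, 353.62) c2=(294.08, 200.32) c3=(181.91, 196.02)

Intrinsics K: fx=439.0, fy=663.3, cx=330.9, cy=255.3
Marker side s = 0.178 m; corners in marker frame (Z=0):
  M0 = (-0.0890, +0.0890, 0)
  M1 = (+0.0890, +0.0890, 0)
  M2 = (+0.0890, -0.0890, 0)
  M3 = (-0.0890, -0.0890, 0)
rvec = (0.3476, 0.0495, 0.0209), |rvec| = θ = 0.35173 rad = 20.153°
Rodrigues: sinθ=0.34452, 1−cosθ=0.06122; R = I + sinθ·[k]× + (1−cosθ)·[k]×²:
    [+0.99857 -0.01196 +0.05208]
    [+0.02899 +0.93999 -0.33997]
    [-0.04489 +0.34099 +0.93899]
t = (-0.1474, 0.0243, 0.7194) m
M0: Pc = R·M0+t = (-0.23734, +0.10538, +0.75374); u = 439.0·(-0.23734)/0.75374 + 330.9 = 192.6687, v = 663.3·(+0.10538)/0.75374 + 255.3 = 348.0347
M1: Pc = R·M1+t = (-0.05959, +0.11054, +0.74575); u = 439.0·(-0.05959)/0.74575 + 330.9 = 295.8206, v = 663.3·(+0.11054)/0.74575 + 255.3 = 353.6175
M2: Pc = R·M2+t = (-0.05746, -0.05678, +0.68506); u = 439.0·(-0.05746)/0.68506 + 330.9 = 294.0764, v = 663.3·(-0.05678)/0.68506 + 255.3 = 200.3238
M3: Pc = R·M3+t = (-0.23521, -0.06194, +0.69305); u = 439.0·(-0.23521)/0.69305 + 330.9 = 181.9107, v = 663.3·(-0.06194)/0.69305 + 255.3 = 196.0196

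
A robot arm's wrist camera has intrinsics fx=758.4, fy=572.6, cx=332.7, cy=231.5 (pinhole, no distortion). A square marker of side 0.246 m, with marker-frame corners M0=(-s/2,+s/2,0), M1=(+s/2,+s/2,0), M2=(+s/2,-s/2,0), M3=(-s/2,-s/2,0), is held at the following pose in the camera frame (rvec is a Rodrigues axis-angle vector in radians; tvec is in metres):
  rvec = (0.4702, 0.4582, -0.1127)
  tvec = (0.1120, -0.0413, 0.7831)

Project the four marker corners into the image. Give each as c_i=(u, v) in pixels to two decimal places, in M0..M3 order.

c0=(356.43, 275.25) c1=(573.82, 281.35) c2=(552.44, 104.19) c3=(310.15, 122.24)

Intrinsics K: fx=758.4, fy=572.6, cx=332.7, cy=231.5
Marker side s = 0.246 m; corners in marker frame (Z=0):
  M0 = (-0.1230, +0.1230, 0)
  M1 = (+0.1230, +0.1230, 0)
  M2 = (+0.1230, -0.1230, 0)
  M3 = (-0.1230, -0.1230, 0)
rvec = (0.4702, 0.4582, -0.1127), |rvec| = θ = 0.66614 rad = 38.167°
Rodrigues: sinθ=0.61795, 1−cosθ=0.21378; R = I + sinθ·[k]× + (1−cosθ)·[k]×²:
    [+0.89273 +0.20835 +0.39953]
    [-0.00075 +0.88736 -0.46107]
    [-0.45059 +0.41131 +0.79233]
t = (0.1120, -0.0413, 0.7831) m
M0: Pc = R·M0+t = (+0.02782, +0.06794, +0.88911); u = 758.4·(+0.02782)/0.88911 + 332.7 = 356.4305, v = 572.6·(+0.06794)/0.88911 + 231.5 = 275.2530
M1: Pc = R·M1+t = (+0.24743, +0.06775, +0.77827); u = 758.4·(+0.24743)/0.77827 + 332.7 = 573.8157, v = 572.6·(+0.06775)/0.77827 + 231.5 = 281.3487
M2: Pc = R·M2+t = (+0.19618, -0.15054, +0.67709); u = 758.4·(+0.19618)/0.67709 + 332.7 = 552.4393, v = 572.6·(-0.15054)/0.67709 + 231.5 = 104.1926
M3: Pc = R·M3+t = (-0.02343, -0.15035, +0.78793); u = 758.4·(-0.02343)/0.78793 + 332.7 = 310.1457, v = 572.6·(-0.15035)/0.78793 + 231.5 = 122.2361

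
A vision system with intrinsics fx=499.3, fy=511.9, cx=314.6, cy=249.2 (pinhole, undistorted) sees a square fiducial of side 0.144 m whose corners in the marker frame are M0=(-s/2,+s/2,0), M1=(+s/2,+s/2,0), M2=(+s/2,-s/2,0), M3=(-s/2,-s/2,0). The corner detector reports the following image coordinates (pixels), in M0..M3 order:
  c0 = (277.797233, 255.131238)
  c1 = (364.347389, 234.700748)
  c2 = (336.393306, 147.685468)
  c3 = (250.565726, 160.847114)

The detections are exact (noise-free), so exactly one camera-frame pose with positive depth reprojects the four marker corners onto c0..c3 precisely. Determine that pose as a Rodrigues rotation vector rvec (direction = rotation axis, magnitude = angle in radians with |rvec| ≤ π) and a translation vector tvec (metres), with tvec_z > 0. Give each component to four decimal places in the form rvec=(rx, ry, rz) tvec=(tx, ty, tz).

rvec=(-0.2260, -0.3756, -0.2615) tvec=(-0.0090, -0.0746, 0.7535)

Intrinsics K: fx=499.3, fy=511.9, cx=314.6, cy=249.2
Marker side s = 0.144 m; corners in marker frame (Z=0):
  M0 = (-0.0720, +0.0720, 0)
  M1 = (+0.0720, +0.0720, 0)
  M2 = (+0.0720, -0.0720, 0)
  M3 = (-0.0720, -0.0720, 0)
Detected image corners:
  c0 = (277.797233, 255.131238) px
  c1 = (364.347389, 234.700748) px
  c2 = (336.393306, 147.685468) px
  c3 = (250.565726, 160.847114) px
Planar DLT: solve 8×8 A·h = b for H (H[2,2]=1):
  H  [+756.88902 +123.11096 +308.65359]
  H  [-13.34781 +584.01672 +198.55091]
  H  [+0.51548 -0.22325 +1.00000]
B = K⁻¹H; ‖b₁‖=1.327098, ‖b₂‖=1.327098; λ = 2/(‖b₁‖+‖b₂‖) = 0.753524, sign → tz>0 ⇒ λ=+0.753524
r₁ = λ·B[:,0] = (+0.89752,-0.20874,+0.38843); r₂ = λ·B[:,1] = (+0.29179,+0.94157,-0.16822)
r₃ = r₁×r₂ = (-0.33062,+0.26432,+0.90599); SVD([r₁ r₂ r₃]) → R = UVᵀ:
  R  [+0.89752 +0.29179 -0.33062]
  R  [-0.20874 +0.94157 +0.26432]
  R  [+0.38843 -0.16822 +0.90599]
t = (-0.00897, -0.07456, +0.75352) m
tr R = 2.745092; θ = arccos((tr R − 1)/2) = 0.510407 rad = 29.244°
axis k = ((R−Rᵀ)₃₂, (R−Rᵀ)₁₃, (R−Rᵀ)₂₁) / (2 sinθ) = (-0.442699, -0.735927, -0.512278)
rvec = θ·k = (-0.225957, -0.375622, -0.261470)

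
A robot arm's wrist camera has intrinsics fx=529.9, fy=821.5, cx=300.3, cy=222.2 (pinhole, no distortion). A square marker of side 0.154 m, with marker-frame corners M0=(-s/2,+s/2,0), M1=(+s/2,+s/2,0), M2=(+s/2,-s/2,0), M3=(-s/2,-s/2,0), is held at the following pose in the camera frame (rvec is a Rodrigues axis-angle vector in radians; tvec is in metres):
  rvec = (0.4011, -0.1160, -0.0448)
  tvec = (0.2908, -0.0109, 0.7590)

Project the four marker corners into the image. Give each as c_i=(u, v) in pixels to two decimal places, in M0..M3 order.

Intrinsics K: fx=529.9, fy=821.5, cx=300.3, cy=222.2
Marker side s = 0.154 m; corners in marker frame (Z=0):
  M0 = (-0.0770, +0.0770, 0)
  M1 = (+0.0770, +0.0770, 0)
  M2 = (+0.0770, -0.0770, 0)
  M3 = (-0.0770, -0.0770, 0)
rvec = (0.4011, -0.1160, -0.0448), |rvec| = θ = 0.41993 rad = 24.060°
Rodrigues: sinθ=0.40770, 1−cosθ=0.08688; R = I + sinθ·[k]× + (1−cosθ)·[k]×²:
    [+0.99238 +0.02057 -0.12147]
    [-0.06642 +0.91975 -0.38685]
    [+0.10377 +0.39198 +0.91410]
t = (0.2908, -0.0109, 0.7590) m
M0: Pc = R·M0+t = (+0.21597, +0.06503, +0.78119); u = 529.9·(+0.21597)/0.78119 + 300.3 = 446.7977, v = 821.5·(+0.06503)/0.78119 + 222.2 = 290.5903
M1: Pc = R·M1+t = (+0.36880, +0.05481, +0.79717); u = 529.9·(+0.36880)/0.79717 + 300.3 = 545.4487, v = 821.5·(+0.05481)/0.79717 + 222.2 = 278.6787
M2: Pc = R·M2+t = (+0.36563, -0.08683, +0.73681); u = 529.9·(+0.36563)/0.73681 + 300.3 = 563.2546, v = 821.5·(-0.08683)/0.73681 + 222.2 = 125.3842
M3: Pc = R·M3+t = (+0.21280, -0.07661, +0.72083); u = 529.9·(+0.21280)/0.72083 + 300.3 = 456.7370, v = 821.5·(-0.07661)/0.72083 + 222.2 = 134.8949

c0=(446.80, 290.59) c1=(545.45, 278.68) c2=(563.25, 125.38) c3=(456.74, 134.89)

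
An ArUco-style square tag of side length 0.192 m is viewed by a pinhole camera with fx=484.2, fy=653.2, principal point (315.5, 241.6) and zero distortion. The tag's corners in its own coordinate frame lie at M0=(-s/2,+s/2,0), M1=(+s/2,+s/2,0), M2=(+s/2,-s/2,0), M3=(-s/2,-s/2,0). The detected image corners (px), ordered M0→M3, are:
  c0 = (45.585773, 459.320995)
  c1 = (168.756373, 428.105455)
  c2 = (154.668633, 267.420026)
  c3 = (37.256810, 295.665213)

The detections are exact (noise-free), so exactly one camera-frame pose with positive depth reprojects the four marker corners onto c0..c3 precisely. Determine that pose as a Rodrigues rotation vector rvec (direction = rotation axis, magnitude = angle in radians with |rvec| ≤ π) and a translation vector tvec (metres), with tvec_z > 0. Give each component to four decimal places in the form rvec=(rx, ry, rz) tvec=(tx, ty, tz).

Intrinsics K: fx=484.2, fy=653.2, cx=315.5, cy=241.6
Marker side s = 0.192 m; corners in marker frame (Z=0):
  M0 = (-0.0960, +0.0960, 0)
  M1 = (+0.0960, +0.0960, 0)
  M2 = (+0.0960, -0.0960, 0)
  M3 = (-0.0960, -0.0960, 0)
Detected image corners:
  c0 = (45.585773, 459.320995) px
  c1 = (168.756373, 428.105455) px
  c2 = (154.668633, 267.420026) px
  c3 = (37.256810, 295.665213) px
Planar DLT: solve 8×8 A·h = b for H (H[2,2]=1):
  H  [+631.11287 +32.65997 +101.71237]
  H  [-136.94227 +752.53337 +360.58185]
  H  [+0.04885 -0.25389 +1.00000]
B = K⁻¹H; ‖b₁‖=1.292735, ‖b₂‖=1.292735; λ = 2/(‖b₁‖+‖b₂‖) = 0.773554, sign → tz>0 ⇒ λ=+0.773554
r₁ = λ·B[:,0] = (+0.98364,-0.17615,+0.03779); r₂ = λ·B[:,1] = (+0.18015,+0.96383,-0.19640)
r₃ = r₁×r₂ = (-0.00183,+0.19999,+0.97980); SVD([r₁ r₂ r₃]) → R = UVᵀ:
  R  [+0.98364 +0.18015 -0.00183]
  R  [-0.17615 +0.96383 +0.19999]
  R  [+0.03779 -0.19640 +0.97980]
t = (-0.34155, +0.14090, +0.77355) m
tr R = 2.927265; θ = arccos((tr R − 1)/2) = 0.270518 rad = 15.500°
axis k = ((R−Rᵀ)₃₂, (R−Rᵀ)₁₃, (R−Rᵀ)₂₁) / (2 sinθ) = (-0.741672, -0.074122, -0.666655)
rvec = θ·k = (-0.200636, -0.020051, -0.180342)

rvec=(-0.2006, -0.0201, -0.1803) tvec=(-0.3415, 0.1409, 0.7736)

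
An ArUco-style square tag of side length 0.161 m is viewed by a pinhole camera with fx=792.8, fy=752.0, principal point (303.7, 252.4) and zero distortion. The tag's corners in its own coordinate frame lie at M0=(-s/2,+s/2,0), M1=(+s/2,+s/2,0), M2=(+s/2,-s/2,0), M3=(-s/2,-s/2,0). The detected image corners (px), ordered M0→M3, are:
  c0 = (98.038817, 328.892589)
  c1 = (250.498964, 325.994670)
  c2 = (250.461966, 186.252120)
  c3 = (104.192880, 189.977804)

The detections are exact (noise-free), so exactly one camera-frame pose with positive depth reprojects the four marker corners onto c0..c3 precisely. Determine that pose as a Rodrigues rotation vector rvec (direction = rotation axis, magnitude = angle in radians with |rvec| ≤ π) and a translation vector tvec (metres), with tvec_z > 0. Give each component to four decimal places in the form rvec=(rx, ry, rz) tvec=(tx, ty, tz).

Intrinsics K: fx=792.8, fy=752.0, cx=303.7, cy=252.4
Marker side s = 0.161 m; corners in marker frame (Z=0):
  M0 = (-0.0805, +0.0805, 0)
  M1 = (+0.0805, +0.0805, 0)
  M2 = (+0.0805, -0.0805, 0)
  M3 = (-0.0805, -0.0805, 0)
Detected image corners:
  c0 = (98.038817, 328.892589) px
  c1 = (250.498964, 325.994670) px
  c2 = (250.461966, 186.252120) px
  c3 = (104.192880, 189.977804) px
Planar DLT: solve 8×8 A·h = b for H (H[2,2]=1):
  H  [+919.76406 -64.47774 +175.57120]
  H  [-31.71890 +798.79428 +256.33632]
  H  [-0.04304 -0.25833 +1.00000]
B = K⁻¹H; ‖b₁‖=1.177748, ‖b₂‖=1.177748; λ = 2/(‖b₁‖+‖b₂‖) = 0.849078, sign → tz>0 ⇒ λ=+0.849078
r₁ = λ·B[:,0] = (+0.99905,-0.02355,-0.03655); r₂ = λ·B[:,1] = (+0.01497,+0.97553,-0.21934)
r₃ = r₁×r₂ = (+0.04082,+0.21859,+0.97496); SVD([r₁ r₂ r₃]) → R = UVᵀ:
  R  [+0.99905 +0.01497 +0.04082]
  R  [-0.02355 +0.97553 +0.21859]
  R  [-0.03655 -0.21934 +0.97496]
t = (-0.13722, +0.00444, +0.84908) m
tr R = 2.949551; θ = arccos((tr R − 1)/2) = 0.225084 rad = 12.896°
axis k = ((R−Rᵀ)₃₂, (R−Rᵀ)₁₃, (R−Rᵀ)₂₁) / (2 sinθ) = (-0.981080, +0.173312, -0.086288)
rvec = θ·k = (-0.220825, +0.039010, -0.019422)

rvec=(-0.2208, 0.0390, -0.0194) tvec=(-0.1372, 0.0044, 0.8491)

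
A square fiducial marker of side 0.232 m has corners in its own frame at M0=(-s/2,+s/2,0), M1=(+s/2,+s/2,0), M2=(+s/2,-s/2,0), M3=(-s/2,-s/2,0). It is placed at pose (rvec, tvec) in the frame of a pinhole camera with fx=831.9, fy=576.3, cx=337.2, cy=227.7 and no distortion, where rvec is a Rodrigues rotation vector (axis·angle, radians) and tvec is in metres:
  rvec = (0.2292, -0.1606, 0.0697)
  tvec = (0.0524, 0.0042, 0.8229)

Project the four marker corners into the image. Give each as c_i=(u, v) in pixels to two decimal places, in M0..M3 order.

c0=(265.04, 304.88) c1=(487.27, 309.22) c2=(517.24, 155.26) c3=(281.88, 143.00)

Intrinsics K: fx=831.9, fy=576.3, cx=337.2, cy=227.7
Marker side s = 0.232 m; corners in marker frame (Z=0):
  M0 = (-0.1160, +0.1160, 0)
  M1 = (+0.1160, +0.1160, 0)
  M2 = (+0.1160, -0.1160, 0)
  M3 = (-0.1160, -0.1160, 0)
rvec = (0.2292, -0.1606, 0.0697), |rvec| = θ = 0.28841 rad = 16.525°
Rodrigues: sinθ=0.28443, 1−cosθ=0.04130; R = I + sinθ·[k]× + (1−cosθ)·[k]×²:
    [+0.98478 -0.08702 -0.15045]
    [+0.05046 +0.97150 -0.23159]
    [+0.16632 +0.22048 +0.96111]
t = (0.0524, 0.0042, 0.8229) m
M0: Pc = R·M0+t = (-0.07193, +0.11104, +0.82918); u = 831.9·(-0.07193)/0.82918 + 337.2 = 265.0360, v = 576.3·(+0.11104)/0.82918 + 227.7 = 304.8759
M1: Pc = R·M1+t = (+0.15654, +0.12275, +0.86777); u = 831.9·(+0.15654)/0.86777 + 337.2 = 487.2704, v = 576.3·(+0.12275)/0.86777 + 227.7 = 309.2189
M2: Pc = R·M2+t = (+0.17673, -0.10264, +0.81662); u = 831.9·(+0.17673)/0.81662 + 337.2 = 517.2358, v = 576.3·(-0.10264)/0.81662 + 227.7 = 155.2646
M3: Pc = R·M3+t = (-0.05174, -0.11435, +0.77803); u = 831.9·(-0.05174)/0.77803 + 337.2 = 281.8769, v = 576.3·(-0.11435)/0.77803 + 227.7 = 143.0009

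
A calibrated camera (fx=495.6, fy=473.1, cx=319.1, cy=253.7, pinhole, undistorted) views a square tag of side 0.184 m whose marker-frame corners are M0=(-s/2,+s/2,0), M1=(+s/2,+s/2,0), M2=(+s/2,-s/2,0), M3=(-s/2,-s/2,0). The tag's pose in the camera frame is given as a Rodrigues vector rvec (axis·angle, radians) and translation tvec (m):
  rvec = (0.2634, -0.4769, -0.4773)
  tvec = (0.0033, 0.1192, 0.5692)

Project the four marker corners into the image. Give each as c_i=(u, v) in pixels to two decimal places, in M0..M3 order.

c0=(289.36, 457.22) c1=(404.74, 367.08) c2=(354.32, 249.22) c3=(217.20, 334.67)

Intrinsics K: fx=495.6, fy=473.1, cx=319.1, cy=253.7
Marker side s = 0.184 m; corners in marker frame (Z=0):
  M0 = (-0.0920, +0.0920, 0)
  M1 = (+0.0920, +0.0920, 0)
  M2 = (+0.0920, -0.0920, 0)
  M3 = (-0.0920, -0.0920, 0)
rvec = (0.2634, -0.4769, -0.4773), |rvec| = θ = 0.72431 rad = 41.500°
Rodrigues: sinθ=0.66262, 1−cosθ=0.25104; R = I + sinθ·[k]× + (1−cosθ)·[k]×²:
    [+0.78215 +0.37654 -0.49644]
    [-0.49676 +0.85779 -0.13204]
    [+0.37612 +0.34989 +0.85797]
t = (0.0033, 0.1192, 0.5692) m
M0: Pc = R·M0+t = (-0.03402, +0.24382, +0.56679); u = 495.6·(-0.03402)/0.56679 + 319.1 = 289.3556, v = 473.1·(+0.24382)/0.56679 + 253.7 = 457.2162
M1: Pc = R·M1+t = (+0.10990, +0.15241, +0.63599); u = 495.6·(+0.10990)/0.63599 + 319.1 = 404.7398, v = 473.1·(+0.15241)/0.63599 + 253.7 = 367.0777
M2: Pc = R·M2+t = (+0.04062, -0.00542, +0.57161); u = 495.6·(+0.04062)/0.57161 + 319.1 = 354.3155, v = 473.1·(-0.00542)/0.57161 + 253.7 = 249.2158
M3: Pc = R·M3+t = (-0.10330, +0.08599, +0.50241); u = 495.6·(-0.10330)/0.50241 + 319.1 = 217.1999, v = 473.1·(+0.08599)/0.50241 + 253.7 = 334.6694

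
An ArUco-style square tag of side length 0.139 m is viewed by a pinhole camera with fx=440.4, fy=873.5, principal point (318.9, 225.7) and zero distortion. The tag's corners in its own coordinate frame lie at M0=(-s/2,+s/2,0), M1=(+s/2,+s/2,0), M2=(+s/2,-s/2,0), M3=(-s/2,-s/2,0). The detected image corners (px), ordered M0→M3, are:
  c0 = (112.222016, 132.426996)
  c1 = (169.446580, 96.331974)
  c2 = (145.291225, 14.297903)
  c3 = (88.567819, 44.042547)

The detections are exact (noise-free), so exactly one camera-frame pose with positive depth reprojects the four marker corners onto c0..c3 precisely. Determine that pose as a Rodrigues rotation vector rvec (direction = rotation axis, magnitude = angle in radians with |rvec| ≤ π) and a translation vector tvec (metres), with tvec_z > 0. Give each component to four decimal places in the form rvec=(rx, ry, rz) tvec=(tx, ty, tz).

rvec=(-0.4054, -0.4166, -0.5032) tvec=(-0.4626, -0.1911, 1.0760)

Intrinsics K: fx=440.4, fy=873.5, cx=318.9, cy=225.7
Marker side s = 0.139 m; corners in marker frame (Z=0):
  M0 = (-0.0695, +0.0695, 0)
  M1 = (+0.0695, +0.0695, 0)
  M2 = (+0.0695, -0.0695, 0)
  M3 = (-0.0695, -0.0695, 0)
Detected image corners:
  c0 = (112.222016, 132.426996) px
  c1 = (169.446580, 96.331974) px
  c2 = (145.291225, 14.297903) px
  c3 = (88.567819, 44.042547) px
Planar DLT: solve 8×8 A·h = b for H (H[2,2]=1):
  H  [+466.60528 +140.06456 +129.54767]
  H  [-204.83437 +594.51440 +70.53668]
  H  [+0.44034 -0.24804 +1.00000]
B = K⁻¹H; ‖b₁‖=0.929383, ‖b₂‖=0.929383; λ = 2/(‖b₁‖+‖b₂‖) = 1.075982, sign → tz>0 ⇒ λ=+1.075982
r₁ = λ·B[:,0] = (+0.79692,-0.37474,+0.47380); r₂ = λ·B[:,1] = (+0.53546,+0.80129,-0.26688)
r₃ = r₁×r₂ = (-0.27963,+0.46638,+0.83922); SVD([r₁ r₂ r₃]) → R = UVᵀ:
  R  [+0.79692 +0.53546 -0.27963]
  R  [-0.37474 +0.80129 +0.46638]
  R  [+0.47380 -0.26688 +0.83922]
t = (-0.46262, -0.19113, +1.07598) m
tr R = 2.437430; θ = arccos((tr R − 1)/2) = 0.768844 rad = 44.051°
axis k = ((R−Rᵀ)₃₂, (R−Rᵀ)₁₃, (R−Rᵀ)₂₁) / (2 sinθ) = (-0.527299, -0.541798, -0.654531)
rvec = θ·k = (-0.405410, -0.416558, -0.503232)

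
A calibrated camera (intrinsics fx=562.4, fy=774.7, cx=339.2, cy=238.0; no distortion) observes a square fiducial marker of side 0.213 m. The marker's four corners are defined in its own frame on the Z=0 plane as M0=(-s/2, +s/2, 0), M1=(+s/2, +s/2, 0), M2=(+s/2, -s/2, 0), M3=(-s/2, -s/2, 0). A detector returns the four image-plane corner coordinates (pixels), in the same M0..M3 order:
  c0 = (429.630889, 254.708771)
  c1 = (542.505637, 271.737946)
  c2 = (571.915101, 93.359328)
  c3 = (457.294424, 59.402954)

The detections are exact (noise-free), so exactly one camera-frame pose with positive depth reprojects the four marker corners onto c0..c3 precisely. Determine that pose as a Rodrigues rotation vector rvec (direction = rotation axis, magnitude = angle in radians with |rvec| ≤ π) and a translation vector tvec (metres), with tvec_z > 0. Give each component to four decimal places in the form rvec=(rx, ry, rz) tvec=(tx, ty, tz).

Intrinsics K: fx=562.4, fy=774.7, cx=339.2, cy=238.0
Marker side s = 0.213 m; corners in marker frame (Z=0):
  M0 = (-0.1065, +0.1065, 0)
  M1 = (+0.1065, +0.1065, 0)
  M2 = (+0.1065, -0.1065, 0)
  M3 = (-0.1065, -0.1065, 0)
Detected image corners:
  c0 = (429.630889, 254.708771) px
  c1 = (542.505637, 271.737946) px
  c2 = (571.915101, 93.359328) px
  c3 = (457.294424, 59.402954) px
Planar DLT: solve 8×8 A·h = b for H (H[2,2]=1):
  H  [+734.96185 -47.66587 +502.50728]
  H  [+187.17107 +904.84387 +172.06738]
  H  [+0.40175 +0.17285 +1.00000]
B = K⁻¹H; ‖b₁‖=1.143932, ‖b₂‖=1.143932; λ = 2/(‖b₁‖+‖b₂‖) = 0.874178, sign → tz>0 ⇒ λ=+0.874178
r₁ = λ·B[:,0] = (+0.93058,+0.10331,+0.35120); r₂ = λ·B[:,1] = (-0.16522,+0.97461,+0.15110)
r₃ = r₁×r₂ = (-0.32667,-0.19864,+0.92403); SVD([r₁ r₂ r₃]) → R = UVᵀ:
  R  [+0.93058 -0.16522 -0.32667]
  R  [+0.10331 +0.97461 -0.19864]
  R  [+0.35120 +0.15110 +0.92403]
t = (+0.25384, -0.07440, +0.87418) m
tr R = 2.829222; θ = arccos((tr R − 1)/2) = 0.416252 rad = 23.849°
axis k = ((R−Rᵀ)₃₂, (R−Rᵀ)₁₃, (R−Rᵀ)₂₁) / (2 sinθ) = (+0.432492, -0.838260, +0.332071)
rvec = θ·k = (+0.180025, -0.348927, +0.138225)

rvec=(0.1800, -0.3489, 0.1382) tvec=(0.2538, -0.0744, 0.8742)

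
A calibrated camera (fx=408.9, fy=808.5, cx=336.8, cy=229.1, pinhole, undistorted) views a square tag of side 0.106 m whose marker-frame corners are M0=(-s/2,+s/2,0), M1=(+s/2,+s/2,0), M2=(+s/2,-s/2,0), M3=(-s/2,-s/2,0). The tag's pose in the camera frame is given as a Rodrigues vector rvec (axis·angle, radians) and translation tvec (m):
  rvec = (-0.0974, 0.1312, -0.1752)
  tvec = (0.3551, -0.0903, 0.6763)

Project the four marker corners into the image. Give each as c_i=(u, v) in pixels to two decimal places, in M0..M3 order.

c0=(525.37, 194.68) c1=(592.74, 170.80) c2=(577.68, 47.46) c3=(511.72, 73.25)

Intrinsics K: fx=408.9, fy=808.5, cx=336.8, cy=229.1
Marker side s = 0.106 m; corners in marker frame (Z=0):
  M0 = (-0.0530, +0.0530, 0)
  M1 = (+0.0530, +0.0530, 0)
  M2 = (+0.0530, -0.0530, 0)
  M3 = (-0.0530, -0.0530, 0)
rvec = (-0.0974, 0.1312, -0.1752), |rvec| = θ = 0.23957 rad = 13.727°
Rodrigues: sinθ=0.23729, 1−cosθ=0.02856; R = I + sinθ·[k]× + (1−cosθ)·[k]×²:
    [+0.97616 +0.16717 +0.13844]
    [-0.17989 +0.98001 +0.08503]
    [-0.12146 -0.10791 +0.98671]
t = (0.3551, -0.0903, 0.6763) m
M0: Pc = R·M0+t = (+0.31222, -0.02883, +0.67702); u = 408.9·(+0.31222)/0.67702 + 336.8 = 525.3743, v = 808.5·(-0.02883)/0.67702 + 229.1 = 194.6762
M1: Pc = R·M1+t = (+0.41570, -0.04789, +0.66414); u = 408.9·(+0.41570)/0.66414 + 336.8 = 592.7361, v = 808.5·(-0.04789)/0.66414 + 229.1 = 170.7962
M2: Pc = R·M2+t = (+0.39798, -0.15177, +0.67558); u = 408.9·(+0.39798)/0.67558 + 336.8 = 577.6776, v = 808.5·(-0.15177)/0.67558 + 229.1 = 47.4647
M3: Pc = R·M3+t = (+0.29450, -0.13271, +0.68846); u = 408.9·(+0.29450)/0.68846 + 336.8 = 511.7166, v = 808.5·(-0.13271)/0.68846 + 229.1 = 73.2543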